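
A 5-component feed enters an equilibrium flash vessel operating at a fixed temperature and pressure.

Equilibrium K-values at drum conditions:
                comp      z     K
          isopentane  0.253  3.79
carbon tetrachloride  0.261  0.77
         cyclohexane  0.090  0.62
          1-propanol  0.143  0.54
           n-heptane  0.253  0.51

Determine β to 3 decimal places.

Let β = V/F and solve Σ zᵢ(Kᵢ−1)/(1+β(Kᵢ−1)) = 0.
g(0) = ΣzᵢKᵢ − 1 = 0.422 and g(1) = 1 − Σzᵢ/Kᵢ = -0.312, so a root lies in (0, 1).
Newton–Raphson from β = 0.5:
  β = 0.500: g = -0.0650, g' = -0.538 → β = 0.379
  β = 0.379: g = 0.0052, g' = -0.635 → β = 0.388
Converged at β = 0.388.

β = 0.388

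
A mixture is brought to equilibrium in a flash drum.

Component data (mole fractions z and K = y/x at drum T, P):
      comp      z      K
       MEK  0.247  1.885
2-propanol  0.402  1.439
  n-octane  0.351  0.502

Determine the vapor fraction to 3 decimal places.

ψ = 0.705

Material balance + equilibrium reduce to Σ zᵢ(Kᵢ−1)/(1+ψ(Kᵢ−1)) = 0.
Feasibility: ΣzᵢKᵢ = 1.220, Σzᵢ/Kᵢ = 1.110 — both > 1, two phases present.
Iterate (Newton) starting at ψ = 0.5:
  ψ = 0.500: g = 0.0635, g' = -0.299 → ψ = 0.712
  ψ = 0.712: g = -0.0023, g' = -0.327 → ψ = 0.705
Converged at ψ = 0.705.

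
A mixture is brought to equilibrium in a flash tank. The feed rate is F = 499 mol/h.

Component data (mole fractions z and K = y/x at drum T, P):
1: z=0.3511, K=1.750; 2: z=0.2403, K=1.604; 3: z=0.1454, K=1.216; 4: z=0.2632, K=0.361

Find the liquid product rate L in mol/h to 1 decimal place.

Let ψ = V/F and solve Σ zᵢ(Kᵢ−1)/(1+ψ(Kᵢ−1)) = 0.
Feasibility: ΣzᵢKᵢ = 1.2717, Σzᵢ/Kᵢ = 1.1991 — both > 1, two phases present.
Newton iteration, ψ⁰ = 0.5:
  ψ = 0.5000: g = 0.08418, g' = -0.3938 → ψ = 0.7138
  ψ = 0.7138: g = -0.00908, g' = -0.4950 → ψ = 0.6954
  ψ = 0.6954: g = -0.00012, g' = -0.4820 → ψ = 0.6952
Converged at ψ = 0.6952.
Then V = ψ·F = 0.6952·499 = 346.9 mol/h and L = F − V = 152.1 mol/h.

L = 152.1 mol/h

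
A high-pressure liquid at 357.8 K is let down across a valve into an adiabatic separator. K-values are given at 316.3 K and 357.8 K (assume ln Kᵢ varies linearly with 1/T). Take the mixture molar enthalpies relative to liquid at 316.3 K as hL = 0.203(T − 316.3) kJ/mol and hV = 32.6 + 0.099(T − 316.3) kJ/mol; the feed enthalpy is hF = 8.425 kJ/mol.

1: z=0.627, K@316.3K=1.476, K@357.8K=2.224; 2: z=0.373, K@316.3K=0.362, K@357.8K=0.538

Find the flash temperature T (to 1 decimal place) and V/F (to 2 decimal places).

Adiabatic flash: solve Rachford–Rice at each trial T, then check hF = ψ·hV(T) + (1−ψ)·hL(T).
  T = 316.3 K: K = (1.476, 0.362), RR gives ψ = 0.199, H_out = 6.492 kJ/mol
  T = 357.8 K: K = (2.224, 0.538), RR gives ψ = 1.000, H_out = 36.709 kJ/mol
  T = 337.1 K: K = (1.836, 0.447), RR gives ψ = 0.687, H_out = 25.144 kJ/mol
  T = 326.7 K: K = (1.652, 0.404), RR gives ψ = 0.479, H_out = 17.209 kJ/mol
  T = 321.5 K: K = (1.563, 0.383), RR gives ψ = 0.353, H_out = 12.365 kJ/mol
  T = 318.9 K: K = (1.519, 0.372), RR gives ψ = 0.280, H_out = 9.589 kJ/mol
  T = 317.6 K: K = (1.498, 0.367), RR gives ψ = 0.241, H_out = 8.086 kJ/mol
Linear interpolation between T = 317.6 (H_out = 8.086) and T = 318.9 (H_out = 9.589) on hF = 8.425 gives T ≈ 317.9 K, at which ψ = 0.25.

T = 317.9 K, V/F = 0.25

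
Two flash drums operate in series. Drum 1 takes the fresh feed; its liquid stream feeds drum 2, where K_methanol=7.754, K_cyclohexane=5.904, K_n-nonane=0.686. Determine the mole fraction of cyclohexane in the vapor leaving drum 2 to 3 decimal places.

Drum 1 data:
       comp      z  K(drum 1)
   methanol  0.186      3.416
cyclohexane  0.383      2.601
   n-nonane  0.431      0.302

Drum 1:
Let ψ₁ = V/F and solve Σ zᵢ(Kᵢ−1)/(1+ψ₁(Kᵢ−1)) = 0.
Feasibility: ΣzᵢKᵢ = 1.762, Σzᵢ/Kᵢ = 1.629 — both > 1, two phases present.
Newton–Raphson from ψ₁ = 0.6:
  ψ₁ = 0.600: g = -0.0214, g' = -1.058 → ψ₁ = 0.580
Converged at ψ₁ = 0.580.
Drum-1 compositions:
  methanol: x = 0.077, y = 0.265
  cyclohexane: x = 0.199, y = 0.517
  n-nonane: x = 0.724, y = 0.219
Drum-2 feed = drum-1 liquid: z₂ = (0.0775, 0.1987, 0.7239).
Drum 2:
Rachford–Rice: g(ψ₂) = Σ zᵢ(Kᵢ−1)/(1+ψ₂(Kᵢ−1)) = 0.
Check two-phase: ΣzᵢKᵢ = 2.270 > 1 and Σzᵢ/Kᵢ = 1.099 > 1, so g(0) = 1.270 > 0 and g(1) = -0.099 < 0.
Newton–Raphson from ψ₂ = 0.5:
  ψ₂ = 0.500: g = 0.1322, g' = -0.686 → ψ₂ = 0.693
  ψ₂ = 0.693: g = 0.0233, g' = -0.473 → ψ₂ = 0.742
  ψ₂ = 0.742: g = 0.0008, g' = -0.441 → ψ₂ = 0.744
Converged at ψ₂ = 0.744.
  methanol: x = 0.013, y = 0.100
  cyclohexane: x = 0.043, y = 0.252
  n-nonane: x = 0.944, y = 0.648

y_cyclohexane (drum 2) = 0.252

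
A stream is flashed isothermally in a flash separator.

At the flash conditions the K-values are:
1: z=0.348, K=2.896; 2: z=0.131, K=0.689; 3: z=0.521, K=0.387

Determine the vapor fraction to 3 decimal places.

ψ = 0.281

Rachford–Rice: g(ψ) = Σ zᵢ(Kᵢ−1)/(1+ψ(Kᵢ−1)) = 0.
g(0) = ΣzᵢKᵢ − 1 = 0.300 and g(1) = 1 − Σzᵢ/Kᵢ = -0.657, so a root lies in (0, 1).
Newton–Raphson from ψ = 0.5:
  ψ = 0.500: g = -0.1701, g' = -0.755 → ψ = 0.275
  ψ = 0.275: g = 0.0053, g' = -0.839 → ψ = 0.281
Converged at ψ = 0.281.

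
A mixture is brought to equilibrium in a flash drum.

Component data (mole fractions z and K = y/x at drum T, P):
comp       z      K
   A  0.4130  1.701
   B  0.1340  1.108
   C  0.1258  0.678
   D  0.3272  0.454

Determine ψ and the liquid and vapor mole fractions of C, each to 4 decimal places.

ψ = 0.2822, x_C = 0.1384, y_C = 0.0938

Let ψ = V/F and solve Σ zᵢ(Kᵢ−1)/(1+ψ(Kᵢ−1)) = 0.
Check two-phase: ΣzᵢKᵢ = 1.0848 > 1 and Σzᵢ/Kᵢ = 1.2700 > 1, so g(0) = 0.0848 > 0 and g(1) = -0.2700 < 0.
Iterate (Newton) starting at ψ = 0.4:
  ψ = 0.4000: g = -0.03508, g' = -0.3021 → ψ = 0.2839
  ψ = 0.2839: g = -0.00050, g' = -0.2951 → ψ = 0.2822
Converged at ψ = 0.2822.
Compositions from xᵢ = zᵢ/(1+ψ(Kᵢ−1)), yᵢ = Kᵢxᵢ:
  A: x = 0.3448, y = 0.5865
  B: x = 0.1300, y = 0.1441
  C: x = 0.1384, y = 0.0938
  D: x = 0.3868, y = 0.1756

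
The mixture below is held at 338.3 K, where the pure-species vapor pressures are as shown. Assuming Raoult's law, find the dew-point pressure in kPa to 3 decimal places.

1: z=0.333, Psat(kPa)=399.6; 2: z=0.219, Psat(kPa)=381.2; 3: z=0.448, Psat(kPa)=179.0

Pdew = 255.713 kPa

At the dew point ψ → 1, so Σzᵢ/Kᵢ = 1 with Kᵢ = Pᵢˢᵃᵗ/P ⇒ 1/P = Σzᵢ/Pᵢˢᵃᵗ.
1/P = 0.333/399.6 + 0.219/381.2 + 0.448/179.0 = 0.003911 ⇒ P = 255.713 kPa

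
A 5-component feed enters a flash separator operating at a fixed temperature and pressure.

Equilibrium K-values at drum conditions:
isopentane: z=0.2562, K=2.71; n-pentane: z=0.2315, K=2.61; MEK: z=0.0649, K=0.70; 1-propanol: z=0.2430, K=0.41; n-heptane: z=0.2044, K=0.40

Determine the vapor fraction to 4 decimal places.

Rachford–Rice: g(ψ) = Σ zᵢ(Kᵢ−1)/(1+ψ(Kᵢ−1)) = 0.
Check two-phase: ΣzᵢKᵢ = 1.5253 > 1 and Σzᵢ/Kᵢ = 1.3796 > 1, so g(0) = 0.5253 > 0 and g(1) = -0.3796 < 0.
Iterate (Newton) starting at ψ = 0.59:
  ψ = 0.5900: g = -0.02420, g' = -0.7275 → ψ = 0.5567
Converged at ψ = 0.5567.

ψ = 0.5567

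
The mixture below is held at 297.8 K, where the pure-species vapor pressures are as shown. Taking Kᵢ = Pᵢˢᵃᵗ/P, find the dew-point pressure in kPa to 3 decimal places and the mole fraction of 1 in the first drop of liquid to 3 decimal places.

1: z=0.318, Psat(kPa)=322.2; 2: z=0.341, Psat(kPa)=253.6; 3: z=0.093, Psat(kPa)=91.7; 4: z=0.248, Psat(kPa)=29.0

Pdew = 84.051 kPa, x_1 = 0.083

At the dew point ψ → 1, so Σzᵢ/Kᵢ = 1 with Kᵢ = Pᵢˢᵃᵗ/P ⇒ 1/P = Σzᵢ/Pᵢˢᵃᵗ.
1/P = 0.318/322.2 + 0.341/253.6 + 0.093/91.7 + 0.248/29.0 = 0.011898 ⇒ P = 84.051 kPa
xᵢ = zᵢP/Pᵢˢᵃᵗ ⇒ x_1 = 0.318·84.051/322.2 = 0.083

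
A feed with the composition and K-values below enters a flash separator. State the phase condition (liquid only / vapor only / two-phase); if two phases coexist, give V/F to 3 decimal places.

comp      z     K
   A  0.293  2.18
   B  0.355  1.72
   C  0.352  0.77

ΣzᵢKᵢ = 1.520; Σzᵢ/Kᵢ = 0.798.
Since Σzᵢ/Kᵢ < 1 the mixture is above its dew point — single vapor phase.

vapor only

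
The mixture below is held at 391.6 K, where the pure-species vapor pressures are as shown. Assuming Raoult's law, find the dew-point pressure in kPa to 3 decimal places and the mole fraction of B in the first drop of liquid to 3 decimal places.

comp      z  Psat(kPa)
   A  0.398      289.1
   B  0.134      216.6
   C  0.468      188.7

At the dew point ψ → 1, so Σzᵢ/Kᵢ = 1 with Kᵢ = Pᵢˢᵃᵗ/P ⇒ 1/P = Σzᵢ/Pᵢˢᵃᵗ.
1/P = 0.398/289.1 + 0.134/216.6 + 0.468/188.7 = 0.004475 ⇒ P = 223.440 kPa
xᵢ = zᵢP/Pᵢˢᵃᵗ ⇒ x_B = 0.134·223.440/216.6 = 0.138

Pdew = 223.440 kPa, x_B = 0.138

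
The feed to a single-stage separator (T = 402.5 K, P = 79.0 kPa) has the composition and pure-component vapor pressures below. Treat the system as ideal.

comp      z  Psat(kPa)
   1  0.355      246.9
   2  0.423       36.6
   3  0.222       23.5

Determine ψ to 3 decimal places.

Raoult's law: Kᵢ = Pᵢˢᵃᵗ/P = Pᵢˢᵃᵗ/79.0.
  K_1 = 246.9/79.0 = 3.12532, K_2 = 36.6/79.0 = 0.46329, K_3 = 23.5/79.0 = 0.29747
Rachford–Rice: g(ψ) = Σ zᵢ(Kᵢ−1)/(1+ψ(Kᵢ−1)) = 0.
g(0) = ΣzᵢKᵢ − 1 = 0.371 and g(1) = 1 − Σzᵢ/Kᵢ = -0.773, so a root lies in (0, 1).
Newton iteration, ψ⁰ = 0.5:
  ψ = 0.500: g = -0.1849, g' = -0.865 → ψ = 0.286
  ψ = 0.286: g = 0.0057, g' = -0.962 → ψ = 0.292
Converged at ψ = 0.292.

ψ = 0.292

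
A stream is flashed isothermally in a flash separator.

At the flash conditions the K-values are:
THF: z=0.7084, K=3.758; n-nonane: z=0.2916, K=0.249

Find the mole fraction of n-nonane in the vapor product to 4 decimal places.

Rachford–Rice: g(ψ) = Σ zᵢ(Kᵢ−1)/(1+ψ(Kᵢ−1)) = 0.
Feasibility: ΣzᵢKᵢ = 2.7348, Σzᵢ/Kᵢ = 1.3596 — both > 1, two phases present.
Binary case is linear: z₁(K₁−1)(1+ψ(K₂−1)) + z₂(K₂−1)(1+ψ(K₁−1)) = 0
⇒ ψ = [z₁(K₁−1)+z₂(K₂−1)] / [−(K₁−1)(K₂−1)] = 1.73478/2.07126 = 0.8375
Compositions from xᵢ = zᵢ/(1+ψ(Kᵢ−1)), yᵢ = Kᵢxᵢ:
  THF: x = 0.2140, y = 0.8043
  n-nonane: x = 0.7860, y = 0.1957

y_n-nonane = 0.1957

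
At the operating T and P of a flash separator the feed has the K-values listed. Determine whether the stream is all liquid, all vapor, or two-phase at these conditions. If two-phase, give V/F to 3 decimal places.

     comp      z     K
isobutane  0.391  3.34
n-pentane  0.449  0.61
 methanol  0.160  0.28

ΣzᵢKᵢ = 1.625; Σzᵢ/Kᵢ = 1.425.
Both exceed 1, so a two-phase solution exists.
Rachford–Rice: g(ψ) = Σ zᵢ(Kᵢ−1)/(1+ψ(Kᵢ−1)) = 0.
Iterate (Newton) starting at ψ = 0.54:
  ψ = 0.540: g = -0.0061, g' = -0.749 → ψ = 0.532
Converged at ψ = 0.532.

two-phase, V/F = 0.532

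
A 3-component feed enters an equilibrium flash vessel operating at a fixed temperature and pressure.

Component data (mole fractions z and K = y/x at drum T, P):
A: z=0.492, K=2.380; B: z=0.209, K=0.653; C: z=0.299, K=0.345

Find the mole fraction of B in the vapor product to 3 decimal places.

Newton iteration, ψ⁰ = 0.5:
  ψ = 0.500: g = 0.0228, g' = -0.649 → ψ = 0.535
Converged at ψ = 0.535.
Compositions from xᵢ = zᵢ/(1+ψ(Kᵢ−1)), yᵢ = Kᵢxᵢ:
  A: x = 0.283, y = 0.674
  B: x = 0.257, y = 0.168
  C: x = 0.460, y = 0.159

y_B = 0.168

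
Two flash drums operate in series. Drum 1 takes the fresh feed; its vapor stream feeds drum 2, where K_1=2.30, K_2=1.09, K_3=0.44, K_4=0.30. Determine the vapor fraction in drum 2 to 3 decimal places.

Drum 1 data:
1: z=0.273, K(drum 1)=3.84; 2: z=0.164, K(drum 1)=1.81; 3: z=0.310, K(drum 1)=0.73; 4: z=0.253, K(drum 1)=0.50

Drum 1:
Material balance + equilibrium reduce to Σ zᵢ(Kᵢ−1)/(1+ψ₁(Kᵢ−1)) = 0.
Check two-phase: ΣzᵢKᵢ = 1.698 > 1 and Σzᵢ/Kᵢ = 1.092 > 1, so g(0) = 0.698 > 0 and g(1) = -0.092 < 0.
Newton–Raphson from ψ₁ = 0.5:
  ψ₁ = 0.500: g = 0.1495, g' = -0.573 → ψ₁ = 0.761
  ψ₁ = 0.761: g = 0.0180, g' = -0.462 → ψ₁ = 0.800
Converged at ψ₁ = 0.800.
Drum-1 compositions:
  1: x = 0.083, y = 0.320
  2: x = 0.100, y = 0.180
  3: x = 0.395, y = 0.289
  4: x = 0.422, y = 0.211
Drum-2 feed = drum-1 vapor: z₂ = (0.3204, 0.1801, 0.2886, 0.2108).
Drum 2:
Let ψ₂ = V/F and solve Σ zᵢ(Kᵢ−1)/(1+ψ₂(Kᵢ−1)) = 0.
g(0) = ΣzᵢKᵢ − 1 = 0.124 and g(1) = 1 − Σzᵢ/Kᵢ = -0.663, so a root lies in (0, 1).
Newton iteration, ψ₂⁰ = 0.5:
  ψ₂ = 0.500: g = -0.1836, g' = -0.619 → ψ₂ = 0.204
  ψ₂ = 0.204: g = -0.0093, g' = -0.596 → ψ₂ = 0.188
Converged at ψ₂ = 0.188.
  1: x = 0.257, y = 0.592
  2: x = 0.177, y = 0.193
  3: x = 0.323, y = 0.142
  4: x = 0.243, y = 0.073

V/F (drum 2) = 0.188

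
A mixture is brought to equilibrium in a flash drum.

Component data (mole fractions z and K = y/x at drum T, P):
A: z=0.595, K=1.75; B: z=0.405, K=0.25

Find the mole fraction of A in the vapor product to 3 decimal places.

Material balance + equilibrium reduce to Σ zᵢ(Kᵢ−1)/(1+V/F(Kᵢ−1)) = 0.
g(0) = ΣzᵢKᵢ − 1 = 0.142 and g(1) = 1 − Σzᵢ/Kᵢ = -0.960, so a root lies in (0, 1).
Binary case is linear: z₁(K₁−1)(1+V/F(K₂−1)) + z₂(K₂−1)(1+V/F(K₁−1)) = 0
⇒ V/F = [z₁(K₁−1)+z₂(K₂−1)] / [−(K₁−1)(K₂−1)] = 0.1425/0.5625 = 0.253
Compositions from xᵢ = zᵢ/(1+V/F(Kᵢ−1)), yᵢ = Kᵢxᵢ:
  A: x = 0.500, y = 0.875
  B: x = 0.500, y = 0.125

y_A = 0.875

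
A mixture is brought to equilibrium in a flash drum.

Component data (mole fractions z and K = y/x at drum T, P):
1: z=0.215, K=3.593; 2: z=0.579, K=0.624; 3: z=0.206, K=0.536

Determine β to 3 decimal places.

β = 0.235

Let β = V/F and solve Σ zᵢ(Kᵢ−1)/(1+β(Kᵢ−1)) = 0.
Feasibility: ΣzᵢKᵢ = 1.244, Σzᵢ/Kᵢ = 1.372 — both > 1, two phases present.
Newton–Raphson from β = 0.34:
  β = 0.340: g = -0.0668, g' = -0.578 → β = 0.224
  β = 0.224: g = 0.0079, g' = -0.730 → β = 0.235
Converged at β = 0.235.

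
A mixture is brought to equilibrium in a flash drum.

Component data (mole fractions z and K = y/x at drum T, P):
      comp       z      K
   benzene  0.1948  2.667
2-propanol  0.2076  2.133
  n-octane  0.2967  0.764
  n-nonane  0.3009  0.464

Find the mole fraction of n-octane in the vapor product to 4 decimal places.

y_n-octane = 0.2613

Let ψ = V/F and solve Σ zᵢ(Kᵢ−1)/(1+ψ(Kᵢ−1)) = 0.
Feasibility: ΣzᵢKᵢ = 1.3286, Σzᵢ/Kᵢ = 1.2072 — both > 1, two phases present.
Newton iteration, ψ⁰ = 0.65:
  ψ = 0.6500: g = -0.03892, g' = -0.4397 → ψ = 0.5615
  ψ = 0.5615: g = 0.00005, g' = -0.4428 → ψ = 0.5616
Converged at ψ = 0.5616.
Compositions from xᵢ = zᵢ/(1+ψ(Kᵢ−1)), yᵢ = Kᵢxᵢ:
  benzene: x = 0.1006, y = 0.2683
  2-propanol: x = 0.1269, y = 0.2706
  n-octane: x = 0.3420, y = 0.2613
  n-nonane: x = 0.4305, y = 0.1997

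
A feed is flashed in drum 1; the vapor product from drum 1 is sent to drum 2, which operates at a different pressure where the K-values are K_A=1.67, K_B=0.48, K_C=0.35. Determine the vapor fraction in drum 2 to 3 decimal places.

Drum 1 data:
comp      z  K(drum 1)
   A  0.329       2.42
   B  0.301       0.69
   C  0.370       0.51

V/F (drum 2) = 0.250

Drum 1:
Material balance + equilibrium reduce to Σ zᵢ(Kᵢ−1)/(1+ψ₁(Kᵢ−1)) = 0.
Feasibility: ΣzᵢKᵢ = 1.193, Σzᵢ/Kᵢ = 1.298 — both > 1, two phases present.
Newton iteration, ψ₁⁰ = 0.5:
  ψ₁ = 0.500: g = -0.0774, g' = -0.423 → ψ₁ = 0.317
  ψ₁ = 0.317: g = 0.0039, g' = -0.475 → ψ₁ = 0.326
Converged at ψ₁ = 0.326.
Drum-1 compositions:
  A: x = 0.225, y = 0.544
  B: x = 0.335, y = 0.231
  C: x = 0.440, y = 0.225
Drum-2 feed = drum-1 vapor: z₂ = (0.5445, 0.2310, 0.2245).
Drum 2:
Newton iteration, ψ₂⁰ = 0.5:
  ψ₂ = 0.500: g = -0.1053, g' = -0.459 → ψ₂ = 0.271
  ψ₂ = 0.271: g = -0.0082, g' = -0.399 → ψ₂ = 0.250
Converged at ψ₂ = 0.250.
  A: x = 0.466, y = 0.779
  B: x = 0.266, y = 0.127
  C: x = 0.268, y = 0.094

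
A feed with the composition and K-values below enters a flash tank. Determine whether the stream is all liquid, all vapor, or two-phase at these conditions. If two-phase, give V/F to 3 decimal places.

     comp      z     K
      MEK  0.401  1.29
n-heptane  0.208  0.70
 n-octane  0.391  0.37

all liquid

ΣzᵢKᵢ = 0.808; Σzᵢ/Kᵢ = 1.665.
Since ΣzᵢKᵢ < 1 the mixture is below its bubble point — single liquid phase.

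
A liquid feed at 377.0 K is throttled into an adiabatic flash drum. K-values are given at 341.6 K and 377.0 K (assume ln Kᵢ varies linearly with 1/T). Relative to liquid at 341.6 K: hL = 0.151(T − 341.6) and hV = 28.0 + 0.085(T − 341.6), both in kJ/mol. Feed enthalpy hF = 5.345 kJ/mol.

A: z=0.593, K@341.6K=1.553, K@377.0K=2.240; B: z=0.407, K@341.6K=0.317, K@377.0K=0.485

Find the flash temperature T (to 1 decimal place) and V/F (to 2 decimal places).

T = 343.4 K, V/F = 0.18

Adiabatic flash: solve Rachford–Rice at each trial T, then check hF = ψ·hV(T) + (1−ψ)·hL(T).
  T = 341.6 K: K = (1.553, 0.317), RR gives ψ = 0.132, H_out = 3.703 kJ/mol
  T = 377.0 K: K = (2.240, 0.485), RR gives ψ = 0.823, H_out = 26.472 kJ/mol
  T = 359.3 K: K = (1.882, 0.396), RR gives ψ = 0.521, H_out = 16.645 kJ/mol
  T = 350.5 K: K = (1.715, 0.356), RR gives ψ = 0.351, H_out = 10.961 kJ/mol
  T = 346.1 K: K = (1.634, 0.336), RR gives ψ = 0.251, H_out = 7.639 kJ/mol
  T = 343.9 K: K = (1.594, 0.327), RR gives ψ = 0.196, H_out = 5.796 kJ/mol
Linear interpolation between T = 341.6 (H_out = 3.703) and T = 343.9 (H_out = 5.796) on hF = 5.345 gives T ≈ 343.4 K, at which ψ = 0.18.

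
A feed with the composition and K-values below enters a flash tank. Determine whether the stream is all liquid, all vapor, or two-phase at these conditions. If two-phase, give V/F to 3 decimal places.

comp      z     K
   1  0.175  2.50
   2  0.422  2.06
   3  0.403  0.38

ΣzᵢKᵢ = 1.460; Σzᵢ/Kᵢ = 1.335.
Both exceed 1, so a two-phase solution exists.
Newton iteration, ψ⁰ = 0.5:
  ψ = 0.500: g = 0.0803, g' = -0.657 → ψ = 0.622
  ψ = 0.622: g = -0.0015, g' = -0.688 → ψ = 0.620
Converged at ψ = 0.620.

two-phase, V/F = 0.620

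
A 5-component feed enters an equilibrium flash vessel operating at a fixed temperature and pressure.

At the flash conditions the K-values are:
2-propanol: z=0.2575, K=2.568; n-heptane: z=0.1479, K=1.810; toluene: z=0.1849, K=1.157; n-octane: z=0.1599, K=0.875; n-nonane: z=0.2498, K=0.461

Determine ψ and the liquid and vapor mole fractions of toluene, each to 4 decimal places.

Iterate (Newton) starting at ψ = 0.5:
  ψ = 0.5000: g = 0.13287, g' = -0.3908 → ψ = 0.8400
  ψ = 0.8400: g = 0.00283, g' = -0.4013 → ψ = 0.8470
Converged at ψ = 0.8470.
Compositions from xᵢ = zᵢ/(1+ψ(Kᵢ−1)), yᵢ = Kᵢxᵢ:
  2-propanol: x = 0.1106, y = 0.2840
  n-heptane: x = 0.0877, y = 0.1588
  toluene: x = 0.1632, y = 0.1888
  n-octane: x = 0.1788, y = 0.1565
  n-nonane: x = 0.4596, y = 0.2119

ψ = 0.8470, x_toluene = 0.1632, y_toluene = 0.1888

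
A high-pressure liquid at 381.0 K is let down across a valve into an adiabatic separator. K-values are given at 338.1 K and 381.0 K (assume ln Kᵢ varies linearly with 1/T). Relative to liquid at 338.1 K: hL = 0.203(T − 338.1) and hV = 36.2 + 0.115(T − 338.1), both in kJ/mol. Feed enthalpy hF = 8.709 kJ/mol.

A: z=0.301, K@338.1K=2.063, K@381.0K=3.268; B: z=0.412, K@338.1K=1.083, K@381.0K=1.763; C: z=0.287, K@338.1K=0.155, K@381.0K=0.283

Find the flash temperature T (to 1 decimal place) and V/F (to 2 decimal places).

Adiabatic flash: solve Rachford–Rice at each trial T, then check hF = ψ·hV(T) + (1−ψ)·hL(T).
  T = 338.1 K: K = (2.063, 1.083, 0.155), RR gives ψ = 0.211, H_out = 7.626 kJ/mol
  T = 381.0 K: K = (3.268, 1.763, 0.283), RR gives ψ = 0.757, H_out = 33.270 kJ/mol
  T = 359.6 K: K = (2.634, 1.403, 0.213), RR gives ψ = 0.546, H_out = 23.107 kJ/mol
  T = 348.9 K: K = (2.341, 1.238, 0.183), RR gives ψ = 0.406, H_out = 16.500 kJ/mol
  T = 343.5 K: K = (2.200, 1.159, 0.169), RR gives ψ = 0.317, H_out = 12.426 kJ/mol
  T = 340.8 K: K = (2.131, 1.121, 0.162), RR gives ψ = 0.266, H_out = 10.130 kJ/mol
  T = 339.5 K: K = (2.098, 1.103, 0.158), RR gives ψ = 0.240, H_out = 8.952 kJ/mol
Linear interpolation between T = 338.1 (H_out = 7.626) and T = 339.5 (H_out = 8.952) on hF = 8.709 gives T ≈ 339.2 K, at which ψ = 0.23.

T = 339.2 K, V/F = 0.23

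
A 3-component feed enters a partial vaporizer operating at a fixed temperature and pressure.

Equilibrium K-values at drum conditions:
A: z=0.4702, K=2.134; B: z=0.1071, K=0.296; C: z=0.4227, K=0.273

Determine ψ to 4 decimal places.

Material balance + equilibrium reduce to Σ zᵢ(Kᵢ−1)/(1+ψ(Kᵢ−1)) = 0.
Check two-phase: ΣzᵢKᵢ = 1.1505 > 1 and Σzᵢ/Kᵢ = 2.1305 > 1, so g(0) = 0.1505 > 0 and g(1) = -1.1305 < 0.
Newton–Raphson from ψ = 0.49:
  ψ = 0.4900: g = -0.24970, g' = -0.9126 → ψ = 0.2164
  ψ = 0.2164: g = -0.02548, g' = -0.7783 → ψ = 0.1837
Converged at ψ = 0.1837.

ψ = 0.1837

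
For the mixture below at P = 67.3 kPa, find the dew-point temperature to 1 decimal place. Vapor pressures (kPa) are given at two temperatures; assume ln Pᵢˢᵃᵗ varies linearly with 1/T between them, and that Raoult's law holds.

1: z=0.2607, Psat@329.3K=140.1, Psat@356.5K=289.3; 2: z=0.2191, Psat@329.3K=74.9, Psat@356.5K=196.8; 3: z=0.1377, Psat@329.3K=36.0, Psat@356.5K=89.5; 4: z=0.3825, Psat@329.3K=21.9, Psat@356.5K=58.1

Dew-point temperature: Σzᵢ·P/Pᵢˢᵃᵗ(T) = 1. Interpolate ln Pᵢˢᵃᵗ = aᵢ + bᵢ/T.
  T = 329.3 K: ΣzᵢP/Pᵢˢᵃᵗ = 1.7550
  T = 356.5 K: ΣzᵢP/Pᵢˢᵃᵗ = 0.6822
  T = 342.9 K: ΣzᵢP/Pᵢˢᵃᵗ = 1.0732
  T = 349.7 K: ΣzᵢP/Pᵢˢᵃᵗ = 0.8518
  T = 346.3 K: ΣzᵢP/Pᵢˢᵃᵗ = 0.9550
  T = 344.6 K: ΣzᵢP/Pᵢˢᵃᵗ = 1.0121
Interpolating between 344.6 K and 346.3 K gives T ≈ 345.0 K.

T = 345.0 K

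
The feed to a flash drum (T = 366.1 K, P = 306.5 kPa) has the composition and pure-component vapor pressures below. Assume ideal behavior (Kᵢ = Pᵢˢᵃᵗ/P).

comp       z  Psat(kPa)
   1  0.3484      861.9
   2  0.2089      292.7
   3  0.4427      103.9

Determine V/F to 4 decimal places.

V/F = 0.3448

Raoult's law: Kᵢ = Pᵢˢᵃᵗ/P = Pᵢˢᵃᵗ/306.5.
  K_1 = 861.9/306.5 = 2.812072, K_2 = 292.7/306.5 = 0.954976, K_3 = 103.9/306.5 = 0.338989
Newton iteration, V/F⁰ = 0.5:
  V/F = 0.5000: g = -0.11549, g' = -0.7469 → V/F = 0.3454
  V/F = 0.3454: g = -0.00045, g' = -0.7580 → V/F = 0.3448
Converged at V/F = 0.3448.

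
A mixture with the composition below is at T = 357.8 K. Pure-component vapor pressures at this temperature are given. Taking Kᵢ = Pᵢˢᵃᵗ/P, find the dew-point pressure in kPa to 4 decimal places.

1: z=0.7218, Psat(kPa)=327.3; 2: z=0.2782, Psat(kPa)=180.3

Pdew = 266.7876 kPa

At the dew point ψ → 1, so Σzᵢ/Kᵢ = 1 with Kᵢ = Pᵢˢᵃᵗ/P ⇒ 1/P = Σzᵢ/Pᵢˢᵃᵗ.
1/P = 0.7218/327.3 + 0.2782/180.3 = 0.0037483 ⇒ P = 266.7876 kPa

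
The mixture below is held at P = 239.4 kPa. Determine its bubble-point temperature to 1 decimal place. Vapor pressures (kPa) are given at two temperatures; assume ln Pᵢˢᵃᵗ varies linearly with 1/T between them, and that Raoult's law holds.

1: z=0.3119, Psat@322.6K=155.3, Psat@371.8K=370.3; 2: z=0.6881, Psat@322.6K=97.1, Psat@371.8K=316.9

Bubble-point temperature: ΣzᵢPᵢˢᵃᵗ(T) = P. Interpolate ln Pᵢˢᵃᵗ = aᵢ + bᵢ/T.
  T = 322.6 K: ΣzᵢPᵢˢᵃᵗ = 115.25 kPa
  T = 371.8 K: ΣzᵢPᵢˢᵃᵗ = 333.56 kPa
  T = 347.2 K: ΣzᵢPᵢˢᵃᵗ = 203.00 kPa
  T = 359.5 K: ΣzᵢPᵢˢᵃᵗ = 262.28 kPa
  T = 353.4 K: ΣzᵢPᵢˢᵃᵗ = 231.46 kPa
  T = 356.4 K: ΣzᵢPᵢˢᵃᵗ = 246.26 kPa
  T = 354.9 K: ΣzᵢPᵢˢᵃᵗ = 238.77 kPa
Interpolating between 354.9 K and 356.4 K gives T ≈ 355.0 K.

T = 355.0 K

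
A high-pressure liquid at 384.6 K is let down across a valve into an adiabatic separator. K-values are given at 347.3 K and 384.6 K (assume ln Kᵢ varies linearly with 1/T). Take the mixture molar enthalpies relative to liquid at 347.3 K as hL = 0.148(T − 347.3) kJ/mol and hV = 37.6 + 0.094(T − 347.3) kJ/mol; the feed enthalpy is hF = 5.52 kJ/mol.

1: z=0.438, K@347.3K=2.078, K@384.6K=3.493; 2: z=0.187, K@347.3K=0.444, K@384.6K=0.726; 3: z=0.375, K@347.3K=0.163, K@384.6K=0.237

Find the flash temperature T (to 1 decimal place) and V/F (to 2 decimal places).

T = 351.2 K, V/F = 0.13

Adiabatic flash: solve Rachford–Rice at each trial T, then check hF = ψ·hV(T) + (1−ψ)·hL(T).
  T = 347.3 K: K = (2.078, 0.444, 0.163), RR gives ψ = 0.067, H_out = 2.512 kJ/mol
  T = 384.6 K: K = (3.493, 0.726, 0.237), RR gives ψ = 0.468, H_out = 22.179 kJ/mol
  T = 366.0 K: K = (2.732, 0.575, 0.199), RR gives ψ = 0.312, H_out = 14.189 kJ/mol
  T = 356.6 K: K = (2.389, 0.507, 0.180), RR gives ψ = 0.207, H_out = 9.043 kJ/mol
  T = 352.0 K: K = (2.232, 0.475, 0.172), RR gives ψ = 0.143, H_out = 6.048 kJ/mol
  T = 349.6 K: K = (2.153, 0.459, 0.167), RR gives ψ = 0.106, H_out = 4.313 kJ/mol
  T = 350.8 K: K = (2.192, 0.467, 0.169), RR gives ψ = 0.125, H_out = 5.197 kJ/mol
  T = 351.4 K: K = (2.212, 0.471, 0.171), RR gives ψ = 0.134, H_out = 5.627 kJ/mol
  T = 351.1 K: K = (2.202, 0.469, 0.170), RR gives ψ = 0.130, H_out = 5.413 kJ/mol
Linear interpolation between T = 351.1 (H_out = 5.413) and T = 351.4 (H_out = 5.627) on hF = 5.52 gives T ≈ 351.2 K, at which ψ = 0.13.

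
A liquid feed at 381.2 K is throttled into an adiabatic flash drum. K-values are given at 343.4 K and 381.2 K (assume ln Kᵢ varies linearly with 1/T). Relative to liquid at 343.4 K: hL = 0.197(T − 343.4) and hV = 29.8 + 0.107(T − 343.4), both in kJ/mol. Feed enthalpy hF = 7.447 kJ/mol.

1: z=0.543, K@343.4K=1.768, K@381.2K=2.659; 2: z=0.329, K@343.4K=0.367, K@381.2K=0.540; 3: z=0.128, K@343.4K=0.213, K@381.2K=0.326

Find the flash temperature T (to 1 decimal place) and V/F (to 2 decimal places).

Adiabatic flash: solve Rachford–Rice at each trial T, then check hF = ψ·hV(T) + (1−ψ)·hL(T).
  T = 343.4 K: K = (1.768, 0.367, 0.213), RR gives ψ = 0.207, H_out = 6.158 kJ/mol
  T = 381.2 K: K = (2.659, 0.540, 0.326), RR gives ψ = 0.744, H_out = 27.089 kJ/mol
  T = 362.3 K: K = (2.191, 0.450, 0.266), RR gives ψ = 0.511, H_out = 18.083 kJ/mol
  T = 352.9 K: K = (1.975, 0.408, 0.239), RR gives ψ = 0.376, H_out = 12.766 kJ/mol
  T = 348.1 K: K = (1.869, 0.387, 0.226), RR gives ψ = 0.296, H_out = 9.636 kJ/mol
  T = 345.8 K: K = (1.819, 0.377, 0.219), RR gives ψ = 0.254, H_out = 7.994 kJ/mol
Linear interpolation between T = 343.4 (H_out = 6.158) and T = 345.8 (H_out = 7.994) on hF = 7.447 gives T ≈ 345.1 K, at which ψ = 0.24.

T = 345.1 K, V/F = 0.24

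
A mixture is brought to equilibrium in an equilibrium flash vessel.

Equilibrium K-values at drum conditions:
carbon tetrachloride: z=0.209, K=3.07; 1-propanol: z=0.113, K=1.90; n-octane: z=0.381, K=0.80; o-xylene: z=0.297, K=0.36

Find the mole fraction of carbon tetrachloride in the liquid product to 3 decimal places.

x_carbon tetrachloride = 0.121

Newton–Raphson from ψ = 0.5:
  ψ = 0.500: g = -0.0815, g' = -0.542 → ψ = 0.350
  ψ = 0.350: g = 0.0016, g' = -0.574 → ψ = 0.352
Converged at ψ = 0.352.
Compositions from xᵢ = zᵢ/(1+ψ(Kᵢ−1)), yᵢ = Kᵢxᵢ:
  carbon tetrachloride: x = 0.121, y = 0.371
  1-propanol: x = 0.086, y = 0.163
  n-octane: x = 0.410, y = 0.328
  o-xylene: x = 0.383, y = 0.138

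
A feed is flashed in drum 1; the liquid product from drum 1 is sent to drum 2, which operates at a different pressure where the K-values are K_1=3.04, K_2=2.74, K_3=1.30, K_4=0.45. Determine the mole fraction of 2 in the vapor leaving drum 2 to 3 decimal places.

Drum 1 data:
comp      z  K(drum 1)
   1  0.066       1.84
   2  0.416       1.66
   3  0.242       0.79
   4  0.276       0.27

Drum 1:
Let ψ₁ = V/F and solve Σ zᵢ(Kᵢ−1)/(1+ψ₁(Kᵢ−1)) = 0.
g(0) = ΣzᵢKᵢ − 1 = 0.078 and g(1) = 1 − Σzᵢ/Kᵢ = -0.615, so a root lies in (0, 1).
Newton–Raphson from ψ₁ = 0.5:
  ψ₁ = 0.500: g = -0.1286, g' = -0.504 → ψ₁ = 0.245
  ψ₁ = 0.245: g = -0.0165, g' = -0.396 → ψ₁ = 0.203
Converged at ψ₁ = 0.203.
Drum-1 compositions:
  1: x = 0.056, y = 0.104
  2: x = 0.367, y = 0.609
  3: x = 0.253, y = 0.200
  4: x = 0.324, y = 0.087
Drum-2 feed = drum-1 liquid: z₂ = (0.0564, 0.3669, 0.2528, 0.3239).
Drum 2:
Rachford–Rice: g(ψ₂) = Σ zᵢ(Kᵢ−1)/(1+ψ₂(Kᵢ−1)) = 0.
Feasibility: ΣzᵢKᵢ = 1.651, Σzᵢ/Kᵢ = 1.067 — both > 1, two phases present.
Iterate (Newton) starting at ψ₂ = 0.5:
  ψ₂ = 0.500: g = 0.2186, g' = -0.579 → ψ₂ = 0.878
  ψ₂ = 0.878: g = 0.0095, g' = -0.585 → ψ₂ = 0.894
Converged at ψ₂ = 0.894.
  1: x = 0.020, y = 0.061
  2: x = 0.144, y = 0.393
  3: x = 0.199, y = 0.259
  4: x = 0.637, y = 0.287

y_2 (drum 2) = 0.393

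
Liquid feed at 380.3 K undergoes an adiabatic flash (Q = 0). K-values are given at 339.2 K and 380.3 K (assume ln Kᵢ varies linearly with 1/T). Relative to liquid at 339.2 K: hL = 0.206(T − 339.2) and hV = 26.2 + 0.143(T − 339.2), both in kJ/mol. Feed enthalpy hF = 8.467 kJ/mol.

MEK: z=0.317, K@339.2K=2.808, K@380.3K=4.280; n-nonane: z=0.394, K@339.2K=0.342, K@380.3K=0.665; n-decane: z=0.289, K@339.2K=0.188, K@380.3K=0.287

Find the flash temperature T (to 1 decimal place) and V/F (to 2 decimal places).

Adiabatic flash: solve Rachford–Rice at each trial T, then check hF = ψ·hV(T) + (1−ψ)·hL(T).
  T = 339.2 K: K = (2.808, 0.342, 0.188), RR gives ψ = 0.060, H_out = 1.582 kJ/mol
  T = 380.3 K: K = (4.280, 0.665, 0.287), RR gives ψ = 0.409, H_out = 18.129 kJ/mol
  T = 359.8 K: K = (3.511, 0.486, 0.235), RR gives ψ = 0.236, H_out = 10.116 kJ/mol
  T = 349.5 K: K = (3.150, 0.410, 0.211), RR gives ψ = 0.151, H_out = 5.989 kJ/mol
  T = 354.6 K: K = (3.326, 0.447, 0.223), RR gives ψ = 0.194, H_out = 8.056 kJ/mol
  T = 357.2 K: K = (3.418, 0.466, 0.229), RR gives ψ = 0.215, H_out = 9.090 kJ/mol
  T = 355.9 K: K = (3.372, 0.456, 0.226), RR gives ψ = 0.204, H_out = 8.574 kJ/mol
Linear interpolation between T = 354.6 (H_out = 8.056) and T = 355.9 (H_out = 8.574) on hF = 8.467 gives T ≈ 355.6 K, at which ψ = 0.20.

T = 355.6 K, V/F = 0.20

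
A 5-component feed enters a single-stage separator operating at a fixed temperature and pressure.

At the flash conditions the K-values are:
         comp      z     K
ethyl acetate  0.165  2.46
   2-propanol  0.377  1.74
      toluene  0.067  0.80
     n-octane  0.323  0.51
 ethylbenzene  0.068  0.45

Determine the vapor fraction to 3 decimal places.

ψ = 0.665

Let ψ = V/F and solve Σ zᵢ(Kᵢ−1)/(1+ψ(Kᵢ−1)) = 0.
Check two-phase: ΣzᵢKᵢ = 1.311 > 1 and Σzᵢ/Kᵢ = 1.152 > 1, so g(0) = 0.311 > 0 and g(1) = -0.152 < 0.
Iterate (Newton) starting at ψ = 0.69:
  ψ = 0.690: g = -0.0102, g' = -0.412 → ψ = 0.665
Converged at ψ = 0.665.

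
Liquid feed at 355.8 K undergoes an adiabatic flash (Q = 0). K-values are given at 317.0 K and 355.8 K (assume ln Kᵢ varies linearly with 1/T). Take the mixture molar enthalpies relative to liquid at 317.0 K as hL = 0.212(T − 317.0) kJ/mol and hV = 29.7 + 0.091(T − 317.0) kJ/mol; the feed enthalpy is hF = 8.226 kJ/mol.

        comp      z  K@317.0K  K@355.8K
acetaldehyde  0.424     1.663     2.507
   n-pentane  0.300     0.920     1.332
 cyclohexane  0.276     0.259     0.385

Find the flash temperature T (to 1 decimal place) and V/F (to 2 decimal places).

Adiabatic flash: solve Rachford–Rice at each trial T, then check hF = ψ·hV(T) + (1−ψ)·hL(T).
  T = 317.0 K: K = (1.663, 0.920, 0.259), RR gives ψ = 0.154, H_out = 4.566 kJ/mol
  T = 355.8 K: K = (2.507, 1.332, 0.385), RR gives ψ = 0.853, H_out = 29.561 kJ/mol
  T = 336.4 K: K = (2.066, 1.119, 0.319), RR gives ψ = 0.584, H_out = 20.096 kJ/mol
  T = 326.7 K: K = (1.860, 1.018, 0.289), RR gives ψ = 0.404, H_out = 13.592 kJ/mol
  T = 321.9 K: K = (1.761, 0.969, 0.274), RR gives ψ = 0.292, H_out = 9.550 kJ/mol
  T = 319.4 K: K = (1.711, 0.944, 0.266), RR gives ψ = 0.225, H_out = 7.135 kJ/mol
  T = 320.6 K: K = (1.735, 0.956, 0.270), RR gives ψ = 0.258, H_out = 8.325 kJ/mol
Linear interpolation between T = 319.4 (H_out = 7.135) and T = 320.6 (H_out = 8.325) on hF = 8.226 gives T ≈ 320.5 K, at which ψ = 0.26.

T = 320.5 K, V/F = 0.26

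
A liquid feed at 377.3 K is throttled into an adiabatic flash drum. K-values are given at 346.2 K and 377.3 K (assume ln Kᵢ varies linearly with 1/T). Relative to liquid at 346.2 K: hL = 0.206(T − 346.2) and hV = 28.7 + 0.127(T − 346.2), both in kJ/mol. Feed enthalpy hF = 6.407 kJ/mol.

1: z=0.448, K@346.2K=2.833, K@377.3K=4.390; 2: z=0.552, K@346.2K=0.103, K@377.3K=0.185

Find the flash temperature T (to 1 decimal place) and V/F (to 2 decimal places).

T = 347.9 K, V/F = 0.21

Adiabatic flash: solve Rachford–Rice at each trial T, then check hF = ψ·hV(T) + (1−ψ)·hL(T).
  T = 346.2 K: K = (2.833, 0.103), RR gives ψ = 0.198, H_out = 5.691 kJ/mol
  T = 377.3 K: K = (4.390, 0.185), RR gives ψ = 0.387, H_out = 16.559 kJ/mol
  T = 361.8 K: K = (3.562, 0.140), RR gives ψ = 0.305, H_out = 11.604 kJ/mol
  T = 354.0 K: K = (3.185, 0.120), RR gives ψ = 0.257, H_out = 8.816 kJ/mol
  T = 350.1 K: K = (3.006, 0.111), RR gives ψ = 0.229, H_out = 7.305 kJ/mol
  T = 348.1 K: K = (2.916, 0.107), RR gives ψ = 0.214, H_out = 6.492 kJ/mol
Linear interpolation between T = 346.2 (H_out = 5.691) and T = 348.1 (H_out = 6.492) on hF = 6.407 gives T ≈ 347.9 K, at which ψ = 0.21.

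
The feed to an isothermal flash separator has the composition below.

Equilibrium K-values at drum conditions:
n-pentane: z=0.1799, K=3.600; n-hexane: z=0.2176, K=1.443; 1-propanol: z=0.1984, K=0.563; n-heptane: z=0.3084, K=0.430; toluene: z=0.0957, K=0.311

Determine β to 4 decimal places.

β = 0.2342

Newton–Raphson from β = 0.58:
  β = 0.5800: g = -0.22538, g' = -0.6380 → β = 0.2267
  β = 0.2267: g = 0.00560, g' = -0.7592 → β = 0.2341
  β = 0.2341: g = 0.00003, g' = -0.7500 → β = 0.2342
Converged at β = 0.2342.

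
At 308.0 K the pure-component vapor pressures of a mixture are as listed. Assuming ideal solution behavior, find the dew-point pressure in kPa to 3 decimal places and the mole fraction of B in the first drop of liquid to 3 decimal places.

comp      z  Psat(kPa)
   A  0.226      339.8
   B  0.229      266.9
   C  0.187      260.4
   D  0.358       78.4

At the dew point ψ → 1, so Σzᵢ/Kᵢ = 1 with Kᵢ = Pᵢˢᵃᵗ/P ⇒ 1/P = Σzᵢ/Pᵢˢᵃᵗ.
1/P = 0.226/339.8 + 0.229/266.9 + 0.187/260.4 + 0.358/78.4 = 0.006808 ⇒ P = 146.896 kPa
xᵢ = zᵢP/Pᵢˢᵃᵗ ⇒ x_B = 0.229·146.896/266.9 = 0.126

Pdew = 146.896 kPa, x_B = 0.126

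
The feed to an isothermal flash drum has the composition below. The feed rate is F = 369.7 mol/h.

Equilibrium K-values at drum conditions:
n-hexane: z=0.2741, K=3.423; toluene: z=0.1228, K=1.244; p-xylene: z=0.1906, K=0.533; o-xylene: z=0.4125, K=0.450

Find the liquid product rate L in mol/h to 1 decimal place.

Let β = V/F and solve Σ zᵢ(Kᵢ−1)/(1+β(Kᵢ−1)) = 0.
Feasibility: ΣzᵢKᵢ = 1.3782, Σzᵢ/Kᵢ = 1.4531 — both > 1, two phases present.
Iterate (Newton) starting at β = 0.5:
  β = 0.5000: g = -0.10204, g' = -0.6430 → β = 0.3413
  β = 0.3413: g = 0.00598, g' = -0.7363 → β = 0.3494
  β = 0.3494: g = 0.00003, g' = -0.7287 → β = 0.3495
Converged at β = 0.3495.
Then V = β·F = 0.3495·369.7 = 129.2 mol/h and L = F − V = 240.5 mol/h.

L = 240.5 mol/h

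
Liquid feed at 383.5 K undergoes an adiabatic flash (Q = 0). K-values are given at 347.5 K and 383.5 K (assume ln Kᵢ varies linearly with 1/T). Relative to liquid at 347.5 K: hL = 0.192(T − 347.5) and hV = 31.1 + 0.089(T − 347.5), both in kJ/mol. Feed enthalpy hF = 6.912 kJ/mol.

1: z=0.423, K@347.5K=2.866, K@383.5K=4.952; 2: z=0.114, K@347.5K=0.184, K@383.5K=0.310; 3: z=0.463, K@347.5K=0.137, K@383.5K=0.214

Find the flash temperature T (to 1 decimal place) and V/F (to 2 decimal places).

T = 350.0 K, V/F = 0.21

Adiabatic flash: solve Rachford–Rice at each trial T, then check hF = ψ·hV(T) + (1−ψ)·hL(T).
  T = 347.5 K: K = (2.866, 0.184, 0.137), RR gives ψ = 0.186, H_out = 5.791 kJ/mol
  T = 383.5 K: K = (4.952, 0.310, 0.214), RR gives ψ = 0.405, H_out = 18.002 kJ/mol
  T = 365.5 K: K = (3.818, 0.242, 0.173), RR gives ψ = 0.315, H_out = 12.674 kJ/mol
  T = 356.5 K: K = (3.320, 0.212, 0.154), RR gives ψ = 0.258, H_out = 9.520 kJ/mol
  T = 352.0 K: K = (3.088, 0.198, 0.146), RR gives ψ = 0.225, H_out = 7.746 kJ/mol
  T = 349.8 K: K = (2.978, 0.191, 0.141), RR gives ψ = 0.207, H_out = 6.816 kJ/mol
Linear interpolation between T = 349.8 (H_out = 6.816) and T = 352.0 (H_out = 7.746) on hF = 6.912 gives T ≈ 350.0 K, at which ψ = 0.21.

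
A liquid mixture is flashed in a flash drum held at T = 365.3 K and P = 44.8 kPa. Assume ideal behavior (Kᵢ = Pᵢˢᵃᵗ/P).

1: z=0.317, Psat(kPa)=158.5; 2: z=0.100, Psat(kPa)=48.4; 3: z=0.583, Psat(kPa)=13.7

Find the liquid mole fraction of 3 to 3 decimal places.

Raoult's law: Kᵢ = Pᵢˢᵃᵗ/P = Pᵢˢᵃᵗ/44.8.
  K_1 = 158.5/44.8 = 3.53795, K_2 = 48.4/44.8 = 1.08036, K_3 = 13.7/44.8 = 0.30580
Rachford–Rice: g(ψ) = Σ zᵢ(Kᵢ−1)/(1+ψ(Kᵢ−1)) = 0.
Feasibility: ΣzᵢKᵢ = 1.408, Σzᵢ/Kᵢ = 2.089 — both > 1, two phases present.
Iterate (Newton) starting at ψ = 0.33:
  ψ = 0.330: g = -0.0793, g' = -1.078 → ψ = 0.256
  ψ = 0.256: g = 0.0029, g' = -1.166 → ψ = 0.259
Converged at ψ = 0.259.
Compositions from xᵢ = zᵢ/(1+ψ(Kᵢ−1)), yᵢ = Kᵢxᵢ:
  1: x = 0.191, y = 0.677
  2: x = 0.098, y = 0.106
  3: x = 0.711, y = 0.217

x_3 = 0.711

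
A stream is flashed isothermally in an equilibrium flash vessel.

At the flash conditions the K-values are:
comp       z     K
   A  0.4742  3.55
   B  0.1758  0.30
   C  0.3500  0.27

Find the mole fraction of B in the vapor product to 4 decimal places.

y_B = 0.0772

Material balance + equilibrium reduce to Σ zᵢ(Kᵢ−1)/(1+V/F(Kᵢ−1)) = 0.
Check two-phase: ΣzᵢKᵢ = 1.8306 > 1 and Σzᵢ/Kᵢ = 2.0159 > 1, so g(0) = 0.8306 > 0 and g(1) = -1.0159 < 0.
Iterate (Newton) starting at V/F = 0.5:
  V/F = 0.5000: g = -0.06016, g' = -1.2622 → V/F = 0.4523
Converged at V/F = 0.4523.
Compositions from xᵢ = zᵢ/(1+V/F(Kᵢ−1)), yᵢ = Kᵢxᵢ:
  A: x = 0.2202, y = 0.7817
  B: x = 0.2573, y = 0.0772
  C: x = 0.5225, y = 0.1411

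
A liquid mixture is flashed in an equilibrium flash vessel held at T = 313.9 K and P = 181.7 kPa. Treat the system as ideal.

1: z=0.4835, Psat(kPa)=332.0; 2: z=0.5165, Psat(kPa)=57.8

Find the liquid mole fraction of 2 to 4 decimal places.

x_2 = 0.5481

Raoult's law: Kᵢ = Pᵢˢᵃᵗ/P = Pᵢˢᵃᵗ/181.7.
  K_1 = 332.0/181.7 = 1.827188, K_2 = 57.8/181.7 = 0.318107
Material balance + equilibrium reduce to Σ zᵢ(Kᵢ−1)/(1+ψ(Kᵢ−1)) = 0.
g(0) = ΣzᵢKᵢ − 1 = 0.0477 and g(1) = 1 − Σzᵢ/Kᵢ = -0.8883, so a root lies in (0, 1).
Iterate (Newton) starting at ψ = 0.5:
  ψ = 0.5000: g = -0.25147, g' = -0.7185 → ψ = 0.1500
  ψ = 0.1500: g = -0.03653, g' = -0.5598 → ψ = 0.0848
  ψ = 0.0848: g = -0.00006, g' = -0.5594 → ψ = 0.0847
Converged at ψ = 0.0847.
Compositions from xᵢ = zᵢ/(1+ψ(Kᵢ−1)), yᵢ = Kᵢxᵢ:
  1: x = 0.4519, y = 0.8256
  2: x = 0.5481, y = 0.1744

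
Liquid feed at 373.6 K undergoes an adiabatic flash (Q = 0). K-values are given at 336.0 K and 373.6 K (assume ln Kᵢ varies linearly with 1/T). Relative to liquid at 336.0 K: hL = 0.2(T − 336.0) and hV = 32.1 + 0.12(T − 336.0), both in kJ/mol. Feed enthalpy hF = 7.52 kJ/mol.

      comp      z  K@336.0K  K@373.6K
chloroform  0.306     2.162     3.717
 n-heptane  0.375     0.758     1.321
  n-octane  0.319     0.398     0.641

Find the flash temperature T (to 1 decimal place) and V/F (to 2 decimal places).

Adiabatic flash: solve Rachford–Rice at each trial T, then check hF = ψ·hV(T) + (1−ψ)·hL(T).
  T = 336.0 K: K = (2.162, 0.758, 0.398), RR gives ψ = 0.145, H_out = 4.644 kJ/mol
  T = 373.6 K: K = (3.717, 1.321, 0.641), RR gives ψ = 1.000, H_out = 36.612 kJ/mol
  T = 354.8 K: K = (2.876, 1.015, 0.512), RR gives ψ = 0.745, H_out = 26.568 kJ/mol
  T = 345.4 K: K = (2.503, 0.881, 0.453), RR gives ψ = 0.439, H_out = 15.655 kJ/mol
  T = 340.7 K: K = (2.329, 0.818, 0.425), RR gives ψ = 0.293, H_out = 10.227 kJ/mol
  T = 338.4 K: K = (2.246, 0.788, 0.412), RR gives ψ = 0.221, H_out = 7.526 kJ/mol
Linear interpolation between T = 336.0 (H_out = 4.644) and T = 338.4 (H_out = 7.526) on hF = 7.52 gives T ≈ 338.4 K, at which ψ = 0.22.

T = 338.4 K, V/F = 0.22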